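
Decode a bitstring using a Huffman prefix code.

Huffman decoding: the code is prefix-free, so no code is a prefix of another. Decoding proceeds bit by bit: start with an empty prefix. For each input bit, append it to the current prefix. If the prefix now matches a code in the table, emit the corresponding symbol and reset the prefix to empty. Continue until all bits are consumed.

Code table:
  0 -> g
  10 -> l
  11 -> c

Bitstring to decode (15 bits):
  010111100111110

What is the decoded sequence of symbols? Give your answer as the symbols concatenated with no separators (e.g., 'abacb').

Bit 0: prefix='0' -> emit 'g', reset
Bit 1: prefix='1' (no match yet)
Bit 2: prefix='10' -> emit 'l', reset
Bit 3: prefix='1' (no match yet)
Bit 4: prefix='11' -> emit 'c', reset
Bit 5: prefix='1' (no match yet)
Bit 6: prefix='11' -> emit 'c', reset
Bit 7: prefix='0' -> emit 'g', reset
Bit 8: prefix='0' -> emit 'g', reset
Bit 9: prefix='1' (no match yet)
Bit 10: prefix='11' -> emit 'c', reset
Bit 11: prefix='1' (no match yet)
Bit 12: prefix='11' -> emit 'c', reset
Bit 13: prefix='1' (no match yet)
Bit 14: prefix='10' -> emit 'l', reset

Answer: glccggccl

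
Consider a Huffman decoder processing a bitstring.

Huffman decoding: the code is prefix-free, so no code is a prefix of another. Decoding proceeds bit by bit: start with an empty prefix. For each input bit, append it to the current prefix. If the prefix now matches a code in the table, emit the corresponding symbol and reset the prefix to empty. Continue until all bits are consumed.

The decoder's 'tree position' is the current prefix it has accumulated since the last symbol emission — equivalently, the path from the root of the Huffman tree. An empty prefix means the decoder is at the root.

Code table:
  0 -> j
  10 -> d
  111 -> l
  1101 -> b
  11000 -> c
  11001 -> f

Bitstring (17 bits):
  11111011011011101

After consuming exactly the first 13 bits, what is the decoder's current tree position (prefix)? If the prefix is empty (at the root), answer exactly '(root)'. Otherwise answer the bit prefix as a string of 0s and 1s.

Answer: (root)

Derivation:
Bit 0: prefix='1' (no match yet)
Bit 1: prefix='11' (no match yet)
Bit 2: prefix='111' -> emit 'l', reset
Bit 3: prefix='1' (no match yet)
Bit 4: prefix='11' (no match yet)
Bit 5: prefix='110' (no match yet)
Bit 6: prefix='1101' -> emit 'b', reset
Bit 7: prefix='1' (no match yet)
Bit 8: prefix='10' -> emit 'd', reset
Bit 9: prefix='1' (no match yet)
Bit 10: prefix='11' (no match yet)
Bit 11: prefix='110' (no match yet)
Bit 12: prefix='1101' -> emit 'b', reset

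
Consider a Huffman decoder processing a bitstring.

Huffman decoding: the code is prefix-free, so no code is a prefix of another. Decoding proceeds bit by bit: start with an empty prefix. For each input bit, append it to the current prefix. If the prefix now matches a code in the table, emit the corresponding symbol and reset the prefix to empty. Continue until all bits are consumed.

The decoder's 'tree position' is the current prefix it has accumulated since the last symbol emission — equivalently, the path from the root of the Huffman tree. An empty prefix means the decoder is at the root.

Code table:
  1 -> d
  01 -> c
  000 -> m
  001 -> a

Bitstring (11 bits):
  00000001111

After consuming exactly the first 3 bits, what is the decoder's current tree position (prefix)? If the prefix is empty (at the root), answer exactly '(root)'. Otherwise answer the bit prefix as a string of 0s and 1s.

Bit 0: prefix='0' (no match yet)
Bit 1: prefix='00' (no match yet)
Bit 2: prefix='000' -> emit 'm', reset

Answer: (root)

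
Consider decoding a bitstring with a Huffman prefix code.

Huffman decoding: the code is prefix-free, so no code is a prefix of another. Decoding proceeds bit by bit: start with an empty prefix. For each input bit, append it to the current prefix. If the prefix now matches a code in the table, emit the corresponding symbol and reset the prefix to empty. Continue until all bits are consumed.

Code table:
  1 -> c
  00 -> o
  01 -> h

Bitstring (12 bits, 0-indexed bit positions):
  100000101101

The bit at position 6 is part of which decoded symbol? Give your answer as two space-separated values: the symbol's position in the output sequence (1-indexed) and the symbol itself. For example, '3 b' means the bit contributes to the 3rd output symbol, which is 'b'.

Answer: 4 h

Derivation:
Bit 0: prefix='1' -> emit 'c', reset
Bit 1: prefix='0' (no match yet)
Bit 2: prefix='00' -> emit 'o', reset
Bit 3: prefix='0' (no match yet)
Bit 4: prefix='00' -> emit 'o', reset
Bit 5: prefix='0' (no match yet)
Bit 6: prefix='01' -> emit 'h', reset
Bit 7: prefix='0' (no match yet)
Bit 8: prefix='01' -> emit 'h', reset
Bit 9: prefix='1' -> emit 'c', reset
Bit 10: prefix='0' (no match yet)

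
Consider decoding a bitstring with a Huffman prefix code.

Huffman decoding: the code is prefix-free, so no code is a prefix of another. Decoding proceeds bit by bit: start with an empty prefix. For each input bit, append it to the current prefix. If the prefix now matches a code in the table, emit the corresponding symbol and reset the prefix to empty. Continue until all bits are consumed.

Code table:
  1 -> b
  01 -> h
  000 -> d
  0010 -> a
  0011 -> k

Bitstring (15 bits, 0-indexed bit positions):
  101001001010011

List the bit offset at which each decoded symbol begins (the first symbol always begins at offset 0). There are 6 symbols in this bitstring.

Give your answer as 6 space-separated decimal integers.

Answer: 0 1 3 7 9 11

Derivation:
Bit 0: prefix='1' -> emit 'b', reset
Bit 1: prefix='0' (no match yet)
Bit 2: prefix='01' -> emit 'h', reset
Bit 3: prefix='0' (no match yet)
Bit 4: prefix='00' (no match yet)
Bit 5: prefix='001' (no match yet)
Bit 6: prefix='0010' -> emit 'a', reset
Bit 7: prefix='0' (no match yet)
Bit 8: prefix='01' -> emit 'h', reset
Bit 9: prefix='0' (no match yet)
Bit 10: prefix='01' -> emit 'h', reset
Bit 11: prefix='0' (no match yet)
Bit 12: prefix='00' (no match yet)
Bit 13: prefix='001' (no match yet)
Bit 14: prefix='0011' -> emit 'k', reset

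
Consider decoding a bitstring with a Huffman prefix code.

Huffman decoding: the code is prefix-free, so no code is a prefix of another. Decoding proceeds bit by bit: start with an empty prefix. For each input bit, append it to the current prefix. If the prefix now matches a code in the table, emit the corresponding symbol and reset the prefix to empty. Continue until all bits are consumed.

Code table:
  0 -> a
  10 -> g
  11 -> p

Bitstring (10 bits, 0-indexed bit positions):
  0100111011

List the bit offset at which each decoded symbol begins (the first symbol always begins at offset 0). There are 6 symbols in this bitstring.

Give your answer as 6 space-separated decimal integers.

Answer: 0 1 3 4 6 8

Derivation:
Bit 0: prefix='0' -> emit 'a', reset
Bit 1: prefix='1' (no match yet)
Bit 2: prefix='10' -> emit 'g', reset
Bit 3: prefix='0' -> emit 'a', reset
Bit 4: prefix='1' (no match yet)
Bit 5: prefix='11' -> emit 'p', reset
Bit 6: prefix='1' (no match yet)
Bit 7: prefix='10' -> emit 'g', reset
Bit 8: prefix='1' (no match yet)
Bit 9: prefix='11' -> emit 'p', reset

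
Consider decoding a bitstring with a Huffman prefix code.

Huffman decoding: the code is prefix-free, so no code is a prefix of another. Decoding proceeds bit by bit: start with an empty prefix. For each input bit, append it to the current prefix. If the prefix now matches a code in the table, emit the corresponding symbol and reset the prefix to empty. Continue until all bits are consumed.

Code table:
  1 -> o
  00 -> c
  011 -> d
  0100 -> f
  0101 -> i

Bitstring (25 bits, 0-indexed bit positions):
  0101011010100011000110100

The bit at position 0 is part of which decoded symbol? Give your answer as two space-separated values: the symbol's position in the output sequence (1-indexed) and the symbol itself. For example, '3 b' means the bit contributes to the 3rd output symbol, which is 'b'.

Bit 0: prefix='0' (no match yet)
Bit 1: prefix='01' (no match yet)
Bit 2: prefix='010' (no match yet)
Bit 3: prefix='0101' -> emit 'i', reset
Bit 4: prefix='0' (no match yet)

Answer: 1 i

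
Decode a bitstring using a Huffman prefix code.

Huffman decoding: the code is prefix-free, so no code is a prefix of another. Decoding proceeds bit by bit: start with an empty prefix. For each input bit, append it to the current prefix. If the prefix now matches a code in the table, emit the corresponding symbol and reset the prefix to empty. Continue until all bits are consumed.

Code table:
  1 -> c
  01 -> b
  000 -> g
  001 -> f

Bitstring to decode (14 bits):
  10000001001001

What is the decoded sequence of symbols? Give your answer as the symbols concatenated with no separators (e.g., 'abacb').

Answer: cggcff

Derivation:
Bit 0: prefix='1' -> emit 'c', reset
Bit 1: prefix='0' (no match yet)
Bit 2: prefix='00' (no match yet)
Bit 3: prefix='000' -> emit 'g', reset
Bit 4: prefix='0' (no match yet)
Bit 5: prefix='00' (no match yet)
Bit 6: prefix='000' -> emit 'g', reset
Bit 7: prefix='1' -> emit 'c', reset
Bit 8: prefix='0' (no match yet)
Bit 9: prefix='00' (no match yet)
Bit 10: prefix='001' -> emit 'f', reset
Bit 11: prefix='0' (no match yet)
Bit 12: prefix='00' (no match yet)
Bit 13: prefix='001' -> emit 'f', reset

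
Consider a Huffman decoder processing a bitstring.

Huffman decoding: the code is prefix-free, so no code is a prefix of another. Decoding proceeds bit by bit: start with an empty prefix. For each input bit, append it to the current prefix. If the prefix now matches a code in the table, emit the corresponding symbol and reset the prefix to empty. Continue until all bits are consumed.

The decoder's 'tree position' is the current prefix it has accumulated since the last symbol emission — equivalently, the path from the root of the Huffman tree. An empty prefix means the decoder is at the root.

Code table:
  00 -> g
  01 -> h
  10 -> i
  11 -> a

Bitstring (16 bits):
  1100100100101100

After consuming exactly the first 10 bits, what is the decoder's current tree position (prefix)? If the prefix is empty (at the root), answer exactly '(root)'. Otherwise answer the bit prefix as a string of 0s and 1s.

Answer: (root)

Derivation:
Bit 0: prefix='1' (no match yet)
Bit 1: prefix='11' -> emit 'a', reset
Bit 2: prefix='0' (no match yet)
Bit 3: prefix='00' -> emit 'g', reset
Bit 4: prefix='1' (no match yet)
Bit 5: prefix='10' -> emit 'i', reset
Bit 6: prefix='0' (no match yet)
Bit 7: prefix='01' -> emit 'h', reset
Bit 8: prefix='0' (no match yet)
Bit 9: prefix='00' -> emit 'g', reset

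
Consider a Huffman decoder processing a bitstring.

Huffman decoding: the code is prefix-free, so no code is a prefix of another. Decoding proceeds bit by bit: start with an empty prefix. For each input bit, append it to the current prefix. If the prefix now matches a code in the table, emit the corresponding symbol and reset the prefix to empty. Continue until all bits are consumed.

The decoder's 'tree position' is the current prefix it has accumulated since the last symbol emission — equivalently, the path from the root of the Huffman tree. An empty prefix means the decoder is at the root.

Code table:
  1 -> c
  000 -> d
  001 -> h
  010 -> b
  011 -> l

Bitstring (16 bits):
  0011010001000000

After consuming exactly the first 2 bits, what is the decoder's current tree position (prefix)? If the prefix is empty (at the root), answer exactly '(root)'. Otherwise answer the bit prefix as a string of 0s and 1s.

Bit 0: prefix='0' (no match yet)
Bit 1: prefix='00' (no match yet)

Answer: 00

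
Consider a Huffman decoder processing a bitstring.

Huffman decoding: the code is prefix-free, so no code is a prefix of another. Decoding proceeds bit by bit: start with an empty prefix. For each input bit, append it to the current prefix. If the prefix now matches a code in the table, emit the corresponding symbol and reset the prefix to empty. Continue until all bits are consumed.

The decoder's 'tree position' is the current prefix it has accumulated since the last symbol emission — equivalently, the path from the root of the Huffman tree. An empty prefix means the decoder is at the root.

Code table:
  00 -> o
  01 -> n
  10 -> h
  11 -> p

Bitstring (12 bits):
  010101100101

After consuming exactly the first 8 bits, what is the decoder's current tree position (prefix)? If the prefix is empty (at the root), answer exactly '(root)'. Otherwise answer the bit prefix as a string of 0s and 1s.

Bit 0: prefix='0' (no match yet)
Bit 1: prefix='01' -> emit 'n', reset
Bit 2: prefix='0' (no match yet)
Bit 3: prefix='01' -> emit 'n', reset
Bit 4: prefix='0' (no match yet)
Bit 5: prefix='01' -> emit 'n', reset
Bit 6: prefix='1' (no match yet)
Bit 7: prefix='10' -> emit 'h', reset

Answer: (root)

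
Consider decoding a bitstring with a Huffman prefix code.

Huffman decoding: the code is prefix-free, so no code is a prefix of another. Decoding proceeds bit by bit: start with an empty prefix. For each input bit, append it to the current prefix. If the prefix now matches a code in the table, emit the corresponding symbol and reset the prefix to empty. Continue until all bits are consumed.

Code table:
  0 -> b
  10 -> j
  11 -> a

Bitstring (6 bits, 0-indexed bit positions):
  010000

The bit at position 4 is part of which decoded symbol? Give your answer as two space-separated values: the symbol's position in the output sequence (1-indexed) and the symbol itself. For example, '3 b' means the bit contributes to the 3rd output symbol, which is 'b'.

Bit 0: prefix='0' -> emit 'b', reset
Bit 1: prefix='1' (no match yet)
Bit 2: prefix='10' -> emit 'j', reset
Bit 3: prefix='0' -> emit 'b', reset
Bit 4: prefix='0' -> emit 'b', reset
Bit 5: prefix='0' -> emit 'b', reset

Answer: 4 b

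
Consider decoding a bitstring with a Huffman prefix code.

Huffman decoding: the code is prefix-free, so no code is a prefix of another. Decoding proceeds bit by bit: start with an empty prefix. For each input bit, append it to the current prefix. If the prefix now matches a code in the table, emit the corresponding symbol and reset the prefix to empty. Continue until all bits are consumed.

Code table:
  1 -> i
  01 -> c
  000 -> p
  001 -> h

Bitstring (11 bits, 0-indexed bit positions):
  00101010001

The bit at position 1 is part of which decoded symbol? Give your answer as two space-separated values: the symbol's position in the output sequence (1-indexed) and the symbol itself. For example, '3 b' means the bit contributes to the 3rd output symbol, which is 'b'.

Answer: 1 h

Derivation:
Bit 0: prefix='0' (no match yet)
Bit 1: prefix='00' (no match yet)
Bit 2: prefix='001' -> emit 'h', reset
Bit 3: prefix='0' (no match yet)
Bit 4: prefix='01' -> emit 'c', reset
Bit 5: prefix='0' (no match yet)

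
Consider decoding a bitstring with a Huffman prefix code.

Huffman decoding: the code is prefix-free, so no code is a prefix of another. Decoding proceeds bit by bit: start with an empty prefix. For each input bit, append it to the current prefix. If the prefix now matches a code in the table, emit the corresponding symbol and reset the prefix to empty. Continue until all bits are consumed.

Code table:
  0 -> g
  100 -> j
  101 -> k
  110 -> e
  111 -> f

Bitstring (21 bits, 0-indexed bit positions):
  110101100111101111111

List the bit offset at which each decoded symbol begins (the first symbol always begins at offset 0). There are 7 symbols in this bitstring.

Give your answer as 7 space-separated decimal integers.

Bit 0: prefix='1' (no match yet)
Bit 1: prefix='11' (no match yet)
Bit 2: prefix='110' -> emit 'e', reset
Bit 3: prefix='1' (no match yet)
Bit 4: prefix='10' (no match yet)
Bit 5: prefix='101' -> emit 'k', reset
Bit 6: prefix='1' (no match yet)
Bit 7: prefix='10' (no match yet)
Bit 8: prefix='100' -> emit 'j', reset
Bit 9: prefix='1' (no match yet)
Bit 10: prefix='11' (no match yet)
Bit 11: prefix='111' -> emit 'f', reset
Bit 12: prefix='1' (no match yet)
Bit 13: prefix='10' (no match yet)
Bit 14: prefix='101' -> emit 'k', reset
Bit 15: prefix='1' (no match yet)
Bit 16: prefix='11' (no match yet)
Bit 17: prefix='111' -> emit 'f', reset
Bit 18: prefix='1' (no match yet)
Bit 19: prefix='11' (no match yet)
Bit 20: prefix='111' -> emit 'f', reset

Answer: 0 3 6 9 12 15 18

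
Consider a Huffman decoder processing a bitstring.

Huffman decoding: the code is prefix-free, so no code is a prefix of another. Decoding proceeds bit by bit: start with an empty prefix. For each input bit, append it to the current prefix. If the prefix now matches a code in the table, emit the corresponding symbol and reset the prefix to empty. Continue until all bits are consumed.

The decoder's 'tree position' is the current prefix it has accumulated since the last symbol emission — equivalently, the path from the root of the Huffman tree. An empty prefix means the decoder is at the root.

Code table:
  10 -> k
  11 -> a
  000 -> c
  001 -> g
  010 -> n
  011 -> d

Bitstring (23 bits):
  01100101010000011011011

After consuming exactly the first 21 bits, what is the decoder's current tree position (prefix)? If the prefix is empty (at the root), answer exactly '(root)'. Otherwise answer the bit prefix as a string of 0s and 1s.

Answer: 0

Derivation:
Bit 0: prefix='0' (no match yet)
Bit 1: prefix='01' (no match yet)
Bit 2: prefix='011' -> emit 'd', reset
Bit 3: prefix='0' (no match yet)
Bit 4: prefix='00' (no match yet)
Bit 5: prefix='001' -> emit 'g', reset
Bit 6: prefix='0' (no match yet)
Bit 7: prefix='01' (no match yet)
Bit 8: prefix='010' -> emit 'n', reset
Bit 9: prefix='1' (no match yet)
Bit 10: prefix='10' -> emit 'k', reset
Bit 11: prefix='0' (no match yet)
Bit 12: prefix='00' (no match yet)
Bit 13: prefix='000' -> emit 'c', reset
Bit 14: prefix='0' (no match yet)
Bit 15: prefix='01' (no match yet)
Bit 16: prefix='011' -> emit 'd', reset
Bit 17: prefix='0' (no match yet)
Bit 18: prefix='01' (no match yet)
Bit 19: prefix='011' -> emit 'd', reset
Bit 20: prefix='0' (no match yet)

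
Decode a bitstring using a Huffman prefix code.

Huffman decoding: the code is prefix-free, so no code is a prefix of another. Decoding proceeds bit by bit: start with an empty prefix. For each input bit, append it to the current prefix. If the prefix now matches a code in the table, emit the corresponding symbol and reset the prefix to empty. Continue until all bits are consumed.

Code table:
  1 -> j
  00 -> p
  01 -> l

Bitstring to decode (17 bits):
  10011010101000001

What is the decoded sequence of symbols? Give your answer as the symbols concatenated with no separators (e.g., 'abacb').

Bit 0: prefix='1' -> emit 'j', reset
Bit 1: prefix='0' (no match yet)
Bit 2: prefix='00' -> emit 'p', reset
Bit 3: prefix='1' -> emit 'j', reset
Bit 4: prefix='1' -> emit 'j', reset
Bit 5: prefix='0' (no match yet)
Bit 6: prefix='01' -> emit 'l', reset
Bit 7: prefix='0' (no match yet)
Bit 8: prefix='01' -> emit 'l', reset
Bit 9: prefix='0' (no match yet)
Bit 10: prefix='01' -> emit 'l', reset
Bit 11: prefix='0' (no match yet)
Bit 12: prefix='00' -> emit 'p', reset
Bit 13: prefix='0' (no match yet)
Bit 14: prefix='00' -> emit 'p', reset
Bit 15: prefix='0' (no match yet)
Bit 16: prefix='01' -> emit 'l', reset

Answer: jpjjlllppl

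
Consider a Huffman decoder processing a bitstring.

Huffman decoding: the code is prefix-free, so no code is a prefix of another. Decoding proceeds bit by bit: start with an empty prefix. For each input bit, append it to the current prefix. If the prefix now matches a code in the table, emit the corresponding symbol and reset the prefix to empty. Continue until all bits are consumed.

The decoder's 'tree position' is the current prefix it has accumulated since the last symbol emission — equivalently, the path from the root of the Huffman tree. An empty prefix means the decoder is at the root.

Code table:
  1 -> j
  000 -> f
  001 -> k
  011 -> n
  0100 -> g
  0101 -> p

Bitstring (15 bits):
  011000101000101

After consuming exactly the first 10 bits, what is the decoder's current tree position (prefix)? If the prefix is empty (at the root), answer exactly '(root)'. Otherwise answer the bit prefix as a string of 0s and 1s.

Answer: 010

Derivation:
Bit 0: prefix='0' (no match yet)
Bit 1: prefix='01' (no match yet)
Bit 2: prefix='011' -> emit 'n', reset
Bit 3: prefix='0' (no match yet)
Bit 4: prefix='00' (no match yet)
Bit 5: prefix='000' -> emit 'f', reset
Bit 6: prefix='1' -> emit 'j', reset
Bit 7: prefix='0' (no match yet)
Bit 8: prefix='01' (no match yet)
Bit 9: prefix='010' (no match yet)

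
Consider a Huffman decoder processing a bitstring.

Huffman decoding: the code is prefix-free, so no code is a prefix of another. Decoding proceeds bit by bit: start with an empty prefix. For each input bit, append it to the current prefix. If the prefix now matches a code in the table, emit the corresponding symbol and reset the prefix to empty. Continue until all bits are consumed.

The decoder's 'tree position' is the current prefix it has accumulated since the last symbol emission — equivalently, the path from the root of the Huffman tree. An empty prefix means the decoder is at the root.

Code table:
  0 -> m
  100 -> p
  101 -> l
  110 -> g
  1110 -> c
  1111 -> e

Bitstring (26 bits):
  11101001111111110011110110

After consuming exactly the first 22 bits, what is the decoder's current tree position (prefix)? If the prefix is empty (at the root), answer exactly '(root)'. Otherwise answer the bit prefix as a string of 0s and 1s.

Answer: (root)

Derivation:
Bit 0: prefix='1' (no match yet)
Bit 1: prefix='11' (no match yet)
Bit 2: prefix='111' (no match yet)
Bit 3: prefix='1110' -> emit 'c', reset
Bit 4: prefix='1' (no match yet)
Bit 5: prefix='10' (no match yet)
Bit 6: prefix='100' -> emit 'p', reset
Bit 7: prefix='1' (no match yet)
Bit 8: prefix='11' (no match yet)
Bit 9: prefix='111' (no match yet)
Bit 10: prefix='1111' -> emit 'e', reset
Bit 11: prefix='1' (no match yet)
Bit 12: prefix='11' (no match yet)
Bit 13: prefix='111' (no match yet)
Bit 14: prefix='1111' -> emit 'e', reset
Bit 15: prefix='1' (no match yet)
Bit 16: prefix='10' (no match yet)
Bit 17: prefix='100' -> emit 'p', reset
Bit 18: prefix='1' (no match yet)
Bit 19: prefix='11' (no match yet)
Bit 20: prefix='111' (no match yet)
Bit 21: prefix='1111' -> emit 'e', reset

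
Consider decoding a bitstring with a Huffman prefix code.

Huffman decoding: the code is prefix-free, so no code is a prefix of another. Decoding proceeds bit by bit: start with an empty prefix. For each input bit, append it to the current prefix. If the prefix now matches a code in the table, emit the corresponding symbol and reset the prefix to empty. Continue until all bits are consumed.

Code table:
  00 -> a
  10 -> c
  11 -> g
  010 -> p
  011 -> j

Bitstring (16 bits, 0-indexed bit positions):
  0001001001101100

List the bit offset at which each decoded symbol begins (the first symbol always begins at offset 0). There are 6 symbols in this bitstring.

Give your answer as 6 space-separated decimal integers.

Answer: 0 2 5 8 11 14

Derivation:
Bit 0: prefix='0' (no match yet)
Bit 1: prefix='00' -> emit 'a', reset
Bit 2: prefix='0' (no match yet)
Bit 3: prefix='01' (no match yet)
Bit 4: prefix='010' -> emit 'p', reset
Bit 5: prefix='0' (no match yet)
Bit 6: prefix='01' (no match yet)
Bit 7: prefix='010' -> emit 'p', reset
Bit 8: prefix='0' (no match yet)
Bit 9: prefix='01' (no match yet)
Bit 10: prefix='011' -> emit 'j', reset
Bit 11: prefix='0' (no match yet)
Bit 12: prefix='01' (no match yet)
Bit 13: prefix='011' -> emit 'j', reset
Bit 14: prefix='0' (no match yet)
Bit 15: prefix='00' -> emit 'a', reset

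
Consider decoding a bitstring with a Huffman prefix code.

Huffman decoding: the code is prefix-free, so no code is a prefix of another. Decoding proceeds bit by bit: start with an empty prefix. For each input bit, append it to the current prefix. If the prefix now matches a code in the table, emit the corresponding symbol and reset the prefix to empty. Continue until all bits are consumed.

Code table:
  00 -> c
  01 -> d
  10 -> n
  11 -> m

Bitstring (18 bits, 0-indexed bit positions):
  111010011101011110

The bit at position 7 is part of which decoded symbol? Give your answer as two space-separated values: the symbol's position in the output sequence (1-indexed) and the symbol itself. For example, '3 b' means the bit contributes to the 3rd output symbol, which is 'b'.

Bit 0: prefix='1' (no match yet)
Bit 1: prefix='11' -> emit 'm', reset
Bit 2: prefix='1' (no match yet)
Bit 3: prefix='10' -> emit 'n', reset
Bit 4: prefix='1' (no match yet)
Bit 5: prefix='10' -> emit 'n', reset
Bit 6: prefix='0' (no match yet)
Bit 7: prefix='01' -> emit 'd', reset
Bit 8: prefix='1' (no match yet)
Bit 9: prefix='11' -> emit 'm', reset
Bit 10: prefix='0' (no match yet)
Bit 11: prefix='01' -> emit 'd', reset

Answer: 4 d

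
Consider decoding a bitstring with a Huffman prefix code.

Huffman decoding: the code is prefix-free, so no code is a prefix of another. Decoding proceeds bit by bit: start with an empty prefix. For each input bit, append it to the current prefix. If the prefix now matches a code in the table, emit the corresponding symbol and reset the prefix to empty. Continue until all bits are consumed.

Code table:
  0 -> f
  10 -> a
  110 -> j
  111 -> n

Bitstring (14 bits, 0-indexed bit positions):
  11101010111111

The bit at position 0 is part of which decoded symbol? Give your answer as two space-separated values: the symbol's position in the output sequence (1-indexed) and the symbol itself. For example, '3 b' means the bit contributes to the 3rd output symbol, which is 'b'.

Answer: 1 n

Derivation:
Bit 0: prefix='1' (no match yet)
Bit 1: prefix='11' (no match yet)
Bit 2: prefix='111' -> emit 'n', reset
Bit 3: prefix='0' -> emit 'f', reset
Bit 4: prefix='1' (no match yet)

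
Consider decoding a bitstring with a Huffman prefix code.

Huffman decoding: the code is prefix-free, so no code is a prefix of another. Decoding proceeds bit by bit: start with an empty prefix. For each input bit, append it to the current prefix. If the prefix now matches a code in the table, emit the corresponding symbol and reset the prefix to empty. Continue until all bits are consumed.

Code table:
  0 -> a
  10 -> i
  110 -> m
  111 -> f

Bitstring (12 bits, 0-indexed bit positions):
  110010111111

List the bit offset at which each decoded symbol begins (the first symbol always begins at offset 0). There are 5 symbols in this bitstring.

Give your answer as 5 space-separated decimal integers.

Bit 0: prefix='1' (no match yet)
Bit 1: prefix='11' (no match yet)
Bit 2: prefix='110' -> emit 'm', reset
Bit 3: prefix='0' -> emit 'a', reset
Bit 4: prefix='1' (no match yet)
Bit 5: prefix='10' -> emit 'i', reset
Bit 6: prefix='1' (no match yet)
Bit 7: prefix='11' (no match yet)
Bit 8: prefix='111' -> emit 'f', reset
Bit 9: prefix='1' (no match yet)
Bit 10: prefix='11' (no match yet)
Bit 11: prefix='111' -> emit 'f', reset

Answer: 0 3 4 6 9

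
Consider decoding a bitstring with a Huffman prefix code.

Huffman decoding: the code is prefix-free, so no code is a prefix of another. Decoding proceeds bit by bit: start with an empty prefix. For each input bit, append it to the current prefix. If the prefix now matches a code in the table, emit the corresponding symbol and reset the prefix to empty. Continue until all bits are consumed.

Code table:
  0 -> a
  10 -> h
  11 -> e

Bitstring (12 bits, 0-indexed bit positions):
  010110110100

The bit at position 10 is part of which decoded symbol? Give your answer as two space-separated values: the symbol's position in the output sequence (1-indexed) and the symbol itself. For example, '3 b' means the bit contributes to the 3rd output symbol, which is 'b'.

Bit 0: prefix='0' -> emit 'a', reset
Bit 1: prefix='1' (no match yet)
Bit 2: prefix='10' -> emit 'h', reset
Bit 3: prefix='1' (no match yet)
Bit 4: prefix='11' -> emit 'e', reset
Bit 5: prefix='0' -> emit 'a', reset
Bit 6: prefix='1' (no match yet)
Bit 7: prefix='11' -> emit 'e', reset
Bit 8: prefix='0' -> emit 'a', reset
Bit 9: prefix='1' (no match yet)
Bit 10: prefix='10' -> emit 'h', reset
Bit 11: prefix='0' -> emit 'a', reset

Answer: 7 h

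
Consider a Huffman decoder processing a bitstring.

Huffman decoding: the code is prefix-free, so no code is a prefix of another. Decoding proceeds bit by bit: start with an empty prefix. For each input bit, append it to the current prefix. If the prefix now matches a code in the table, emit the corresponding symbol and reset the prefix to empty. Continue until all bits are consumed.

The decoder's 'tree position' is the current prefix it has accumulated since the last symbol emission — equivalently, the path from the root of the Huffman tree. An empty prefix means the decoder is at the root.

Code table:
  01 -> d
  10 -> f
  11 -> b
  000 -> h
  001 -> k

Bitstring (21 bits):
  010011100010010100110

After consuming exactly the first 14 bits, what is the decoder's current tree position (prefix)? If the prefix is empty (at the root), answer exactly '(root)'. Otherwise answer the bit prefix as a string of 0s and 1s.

Answer: (root)

Derivation:
Bit 0: prefix='0' (no match yet)
Bit 1: prefix='01' -> emit 'd', reset
Bit 2: prefix='0' (no match yet)
Bit 3: prefix='00' (no match yet)
Bit 4: prefix='001' -> emit 'k', reset
Bit 5: prefix='1' (no match yet)
Bit 6: prefix='11' -> emit 'b', reset
Bit 7: prefix='0' (no match yet)
Bit 8: prefix='00' (no match yet)
Bit 9: prefix='000' -> emit 'h', reset
Bit 10: prefix='1' (no match yet)
Bit 11: prefix='10' -> emit 'f', reset
Bit 12: prefix='0' (no match yet)
Bit 13: prefix='01' -> emit 'd', reset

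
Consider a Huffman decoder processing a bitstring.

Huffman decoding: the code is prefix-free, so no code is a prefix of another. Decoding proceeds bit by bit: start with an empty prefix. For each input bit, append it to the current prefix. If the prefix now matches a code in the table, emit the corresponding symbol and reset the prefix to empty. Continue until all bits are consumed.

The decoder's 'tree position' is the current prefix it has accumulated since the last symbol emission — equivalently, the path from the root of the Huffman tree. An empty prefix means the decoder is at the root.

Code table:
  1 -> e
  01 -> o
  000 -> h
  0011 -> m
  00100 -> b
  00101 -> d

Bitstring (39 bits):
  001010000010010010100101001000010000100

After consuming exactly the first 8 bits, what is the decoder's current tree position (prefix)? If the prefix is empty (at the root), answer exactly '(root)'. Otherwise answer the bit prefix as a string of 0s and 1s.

Answer: (root)

Derivation:
Bit 0: prefix='0' (no match yet)
Bit 1: prefix='00' (no match yet)
Bit 2: prefix='001' (no match yet)
Bit 3: prefix='0010' (no match yet)
Bit 4: prefix='00101' -> emit 'd', reset
Bit 5: prefix='0' (no match yet)
Bit 6: prefix='00' (no match yet)
Bit 7: prefix='000' -> emit 'h', reset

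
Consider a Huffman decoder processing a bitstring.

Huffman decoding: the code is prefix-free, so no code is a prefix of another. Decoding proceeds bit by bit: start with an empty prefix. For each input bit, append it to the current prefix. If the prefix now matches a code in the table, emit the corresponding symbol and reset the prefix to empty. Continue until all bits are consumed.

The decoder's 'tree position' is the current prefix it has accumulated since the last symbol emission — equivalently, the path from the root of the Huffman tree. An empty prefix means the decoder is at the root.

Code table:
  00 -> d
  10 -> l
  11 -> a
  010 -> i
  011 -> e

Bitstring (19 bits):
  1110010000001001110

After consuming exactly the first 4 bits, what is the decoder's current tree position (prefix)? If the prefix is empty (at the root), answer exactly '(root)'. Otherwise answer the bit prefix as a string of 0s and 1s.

Bit 0: prefix='1' (no match yet)
Bit 1: prefix='11' -> emit 'a', reset
Bit 2: prefix='1' (no match yet)
Bit 3: prefix='10' -> emit 'l', reset

Answer: (root)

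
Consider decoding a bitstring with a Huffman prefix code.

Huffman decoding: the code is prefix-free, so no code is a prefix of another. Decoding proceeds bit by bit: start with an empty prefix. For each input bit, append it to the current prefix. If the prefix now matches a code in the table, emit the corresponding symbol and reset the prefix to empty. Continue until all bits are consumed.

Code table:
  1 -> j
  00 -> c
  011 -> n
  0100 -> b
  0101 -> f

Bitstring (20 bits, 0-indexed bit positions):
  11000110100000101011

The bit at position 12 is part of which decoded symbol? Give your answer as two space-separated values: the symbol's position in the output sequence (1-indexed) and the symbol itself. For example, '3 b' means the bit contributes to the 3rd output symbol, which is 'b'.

Bit 0: prefix='1' -> emit 'j', reset
Bit 1: prefix='1' -> emit 'j', reset
Bit 2: prefix='0' (no match yet)
Bit 3: prefix='00' -> emit 'c', reset
Bit 4: prefix='0' (no match yet)
Bit 5: prefix='01' (no match yet)
Bit 6: prefix='011' -> emit 'n', reset
Bit 7: prefix='0' (no match yet)
Bit 8: prefix='01' (no match yet)
Bit 9: prefix='010' (no match yet)
Bit 10: prefix='0100' -> emit 'b', reset
Bit 11: prefix='0' (no match yet)
Bit 12: prefix='00' -> emit 'c', reset
Bit 13: prefix='0' (no match yet)
Bit 14: prefix='01' (no match yet)
Bit 15: prefix='010' (no match yet)
Bit 16: prefix='0101' -> emit 'f', reset

Answer: 6 c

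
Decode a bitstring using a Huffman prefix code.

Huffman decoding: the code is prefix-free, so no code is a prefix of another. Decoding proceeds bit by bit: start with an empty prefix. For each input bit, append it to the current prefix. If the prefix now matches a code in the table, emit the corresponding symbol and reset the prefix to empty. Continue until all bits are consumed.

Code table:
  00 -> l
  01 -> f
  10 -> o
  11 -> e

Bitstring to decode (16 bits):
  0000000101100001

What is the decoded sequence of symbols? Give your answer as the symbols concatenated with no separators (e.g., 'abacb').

Answer: lllffolf

Derivation:
Bit 0: prefix='0' (no match yet)
Bit 1: prefix='00' -> emit 'l', reset
Bit 2: prefix='0' (no match yet)
Bit 3: prefix='00' -> emit 'l', reset
Bit 4: prefix='0' (no match yet)
Bit 5: prefix='00' -> emit 'l', reset
Bit 6: prefix='0' (no match yet)
Bit 7: prefix='01' -> emit 'f', reset
Bit 8: prefix='0' (no match yet)
Bit 9: prefix='01' -> emit 'f', reset
Bit 10: prefix='1' (no match yet)
Bit 11: prefix='10' -> emit 'o', reset
Bit 12: prefix='0' (no match yet)
Bit 13: prefix='00' -> emit 'l', reset
Bit 14: prefix='0' (no match yet)
Bit 15: prefix='01' -> emit 'f', reset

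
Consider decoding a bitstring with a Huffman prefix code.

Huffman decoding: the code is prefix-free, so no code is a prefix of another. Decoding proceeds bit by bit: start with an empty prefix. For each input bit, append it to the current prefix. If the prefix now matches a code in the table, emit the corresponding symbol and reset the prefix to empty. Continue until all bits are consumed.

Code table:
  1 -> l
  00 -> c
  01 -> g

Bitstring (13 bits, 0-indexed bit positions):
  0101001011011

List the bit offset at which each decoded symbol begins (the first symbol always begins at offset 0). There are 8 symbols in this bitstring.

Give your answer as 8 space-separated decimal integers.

Bit 0: prefix='0' (no match yet)
Bit 1: prefix='01' -> emit 'g', reset
Bit 2: prefix='0' (no match yet)
Bit 3: prefix='01' -> emit 'g', reset
Bit 4: prefix='0' (no match yet)
Bit 5: prefix='00' -> emit 'c', reset
Bit 6: prefix='1' -> emit 'l', reset
Bit 7: prefix='0' (no match yet)
Bit 8: prefix='01' -> emit 'g', reset
Bit 9: prefix='1' -> emit 'l', reset
Bit 10: prefix='0' (no match yet)
Bit 11: prefix='01' -> emit 'g', reset
Bit 12: prefix='1' -> emit 'l', reset

Answer: 0 2 4 6 7 9 10 12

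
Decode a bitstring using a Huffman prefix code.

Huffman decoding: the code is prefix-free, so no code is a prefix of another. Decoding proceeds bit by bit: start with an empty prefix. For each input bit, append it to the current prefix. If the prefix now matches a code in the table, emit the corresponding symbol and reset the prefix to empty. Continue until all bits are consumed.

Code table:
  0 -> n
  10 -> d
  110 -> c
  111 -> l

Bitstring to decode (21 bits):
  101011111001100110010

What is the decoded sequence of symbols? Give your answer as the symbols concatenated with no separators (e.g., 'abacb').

Bit 0: prefix='1' (no match yet)
Bit 1: prefix='10' -> emit 'd', reset
Bit 2: prefix='1' (no match yet)
Bit 3: prefix='10' -> emit 'd', reset
Bit 4: prefix='1' (no match yet)
Bit 5: prefix='11' (no match yet)
Bit 6: prefix='111' -> emit 'l', reset
Bit 7: prefix='1' (no match yet)
Bit 8: prefix='11' (no match yet)
Bit 9: prefix='110' -> emit 'c', reset
Bit 10: prefix='0' -> emit 'n', reset
Bit 11: prefix='1' (no match yet)
Bit 12: prefix='11' (no match yet)
Bit 13: prefix='110' -> emit 'c', reset
Bit 14: prefix='0' -> emit 'n', reset
Bit 15: prefix='1' (no match yet)
Bit 16: prefix='11' (no match yet)
Bit 17: prefix='110' -> emit 'c', reset
Bit 18: prefix='0' -> emit 'n', reset
Bit 19: prefix='1' (no match yet)
Bit 20: prefix='10' -> emit 'd', reset

Answer: ddlcncncnd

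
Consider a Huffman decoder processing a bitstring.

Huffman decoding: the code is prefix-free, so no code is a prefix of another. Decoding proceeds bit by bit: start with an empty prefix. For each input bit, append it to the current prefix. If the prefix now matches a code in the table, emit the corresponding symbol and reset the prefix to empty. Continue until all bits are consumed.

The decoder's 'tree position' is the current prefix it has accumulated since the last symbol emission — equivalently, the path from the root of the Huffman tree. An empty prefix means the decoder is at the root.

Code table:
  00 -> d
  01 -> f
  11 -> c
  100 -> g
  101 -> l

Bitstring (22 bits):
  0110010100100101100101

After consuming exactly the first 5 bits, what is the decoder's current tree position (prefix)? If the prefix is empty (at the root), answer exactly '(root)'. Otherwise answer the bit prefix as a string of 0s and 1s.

Answer: (root)

Derivation:
Bit 0: prefix='0' (no match yet)
Bit 1: prefix='01' -> emit 'f', reset
Bit 2: prefix='1' (no match yet)
Bit 3: prefix='10' (no match yet)
Bit 4: prefix='100' -> emit 'g', reset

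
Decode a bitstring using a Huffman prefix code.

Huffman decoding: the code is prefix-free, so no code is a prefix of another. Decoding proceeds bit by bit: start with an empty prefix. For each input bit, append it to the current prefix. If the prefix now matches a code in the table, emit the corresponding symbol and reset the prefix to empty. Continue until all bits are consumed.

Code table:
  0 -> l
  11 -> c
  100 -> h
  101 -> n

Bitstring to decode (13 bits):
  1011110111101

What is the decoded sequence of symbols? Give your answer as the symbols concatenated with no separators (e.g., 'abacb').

Answer: ncncn

Derivation:
Bit 0: prefix='1' (no match yet)
Bit 1: prefix='10' (no match yet)
Bit 2: prefix='101' -> emit 'n', reset
Bit 3: prefix='1' (no match yet)
Bit 4: prefix='11' -> emit 'c', reset
Bit 5: prefix='1' (no match yet)
Bit 6: prefix='10' (no match yet)
Bit 7: prefix='101' -> emit 'n', reset
Bit 8: prefix='1' (no match yet)
Bit 9: prefix='11' -> emit 'c', reset
Bit 10: prefix='1' (no match yet)
Bit 11: prefix='10' (no match yet)
Bit 12: prefix='101' -> emit 'n', reset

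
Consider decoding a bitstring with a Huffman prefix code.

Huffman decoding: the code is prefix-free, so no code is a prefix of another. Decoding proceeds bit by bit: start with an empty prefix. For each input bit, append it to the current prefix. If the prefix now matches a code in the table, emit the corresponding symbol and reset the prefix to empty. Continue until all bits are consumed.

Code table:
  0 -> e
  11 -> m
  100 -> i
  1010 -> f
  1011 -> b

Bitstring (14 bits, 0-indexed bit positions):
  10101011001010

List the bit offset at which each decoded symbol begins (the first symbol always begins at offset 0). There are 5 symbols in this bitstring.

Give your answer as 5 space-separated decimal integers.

Bit 0: prefix='1' (no match yet)
Bit 1: prefix='10' (no match yet)
Bit 2: prefix='101' (no match yet)
Bit 3: prefix='1010' -> emit 'f', reset
Bit 4: prefix='1' (no match yet)
Bit 5: prefix='10' (no match yet)
Bit 6: prefix='101' (no match yet)
Bit 7: prefix='1011' -> emit 'b', reset
Bit 8: prefix='0' -> emit 'e', reset
Bit 9: prefix='0' -> emit 'e', reset
Bit 10: prefix='1' (no match yet)
Bit 11: prefix='10' (no match yet)
Bit 12: prefix='101' (no match yet)
Bit 13: prefix='1010' -> emit 'f', reset

Answer: 0 4 8 9 10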